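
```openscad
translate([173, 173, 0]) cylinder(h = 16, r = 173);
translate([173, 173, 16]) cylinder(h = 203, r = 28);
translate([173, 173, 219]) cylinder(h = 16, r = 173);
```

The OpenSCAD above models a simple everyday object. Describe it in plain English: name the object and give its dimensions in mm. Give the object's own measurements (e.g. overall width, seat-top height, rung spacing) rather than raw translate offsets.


A spool: two coaxial disc flanges of radius 173 mm and thickness 16 mm, joined by a core cylinder of radius 28 mm and height 203 mm. The lower flange rests on z = 0 and the three cylinders share a vertical axis.


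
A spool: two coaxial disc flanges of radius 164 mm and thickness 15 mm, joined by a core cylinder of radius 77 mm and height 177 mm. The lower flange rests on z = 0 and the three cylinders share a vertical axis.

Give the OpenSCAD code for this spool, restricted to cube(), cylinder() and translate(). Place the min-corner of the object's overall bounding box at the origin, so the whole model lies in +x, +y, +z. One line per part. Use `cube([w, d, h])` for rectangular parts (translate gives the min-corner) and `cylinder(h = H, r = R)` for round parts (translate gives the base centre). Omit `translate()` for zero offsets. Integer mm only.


translate([164, 164, 0]) cylinder(h = 15, r = 164);
translate([164, 164, 15]) cylinder(h = 177, r = 77);
translate([164, 164, 192]) cylinder(h = 15, r = 164);


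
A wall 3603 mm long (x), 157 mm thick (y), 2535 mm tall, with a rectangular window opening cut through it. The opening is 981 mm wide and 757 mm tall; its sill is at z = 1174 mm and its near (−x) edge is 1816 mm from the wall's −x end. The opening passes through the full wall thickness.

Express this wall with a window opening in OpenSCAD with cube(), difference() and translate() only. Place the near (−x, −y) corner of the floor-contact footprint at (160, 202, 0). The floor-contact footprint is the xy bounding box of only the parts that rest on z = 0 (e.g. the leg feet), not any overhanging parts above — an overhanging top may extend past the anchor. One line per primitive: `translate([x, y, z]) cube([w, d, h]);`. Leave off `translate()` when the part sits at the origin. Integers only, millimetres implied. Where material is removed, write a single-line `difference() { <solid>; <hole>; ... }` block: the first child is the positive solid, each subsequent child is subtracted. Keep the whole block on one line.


difference() { translate([160, 202, 0]) cube([3603, 157, 2535]); translate([1976, 202, 1174]) cube([981, 157, 757]); }


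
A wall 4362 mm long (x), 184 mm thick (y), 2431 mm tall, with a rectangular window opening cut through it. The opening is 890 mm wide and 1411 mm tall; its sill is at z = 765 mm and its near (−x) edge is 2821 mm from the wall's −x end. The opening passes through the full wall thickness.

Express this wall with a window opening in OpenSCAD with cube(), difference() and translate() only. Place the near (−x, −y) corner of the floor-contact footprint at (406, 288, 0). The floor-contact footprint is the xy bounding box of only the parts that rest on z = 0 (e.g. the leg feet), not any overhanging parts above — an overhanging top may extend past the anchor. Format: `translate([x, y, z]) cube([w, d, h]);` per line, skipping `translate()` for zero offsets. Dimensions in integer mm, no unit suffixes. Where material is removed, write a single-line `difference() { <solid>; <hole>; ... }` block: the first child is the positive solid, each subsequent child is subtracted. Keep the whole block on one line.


difference() { translate([406, 288, 0]) cube([4362, 184, 2431]); translate([3227, 288, 765]) cube([890, 184, 1411]); }


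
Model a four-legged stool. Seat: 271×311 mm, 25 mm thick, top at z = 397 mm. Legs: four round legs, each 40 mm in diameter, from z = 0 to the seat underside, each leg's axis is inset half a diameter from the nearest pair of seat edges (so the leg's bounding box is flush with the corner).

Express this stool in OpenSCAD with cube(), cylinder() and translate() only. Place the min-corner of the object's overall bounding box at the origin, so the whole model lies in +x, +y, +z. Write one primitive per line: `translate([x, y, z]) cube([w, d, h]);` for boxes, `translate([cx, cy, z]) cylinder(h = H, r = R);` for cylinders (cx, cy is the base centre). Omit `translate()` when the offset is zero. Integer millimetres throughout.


translate([0, 0, 372]) cube([271, 311, 25]);
translate([20, 20, 0]) cylinder(h = 372, r = 20);
translate([251, 20, 0]) cylinder(h = 372, r = 20);
translate([20, 291, 0]) cylinder(h = 372, r = 20);
translate([251, 291, 0]) cylinder(h = 372, r = 20);


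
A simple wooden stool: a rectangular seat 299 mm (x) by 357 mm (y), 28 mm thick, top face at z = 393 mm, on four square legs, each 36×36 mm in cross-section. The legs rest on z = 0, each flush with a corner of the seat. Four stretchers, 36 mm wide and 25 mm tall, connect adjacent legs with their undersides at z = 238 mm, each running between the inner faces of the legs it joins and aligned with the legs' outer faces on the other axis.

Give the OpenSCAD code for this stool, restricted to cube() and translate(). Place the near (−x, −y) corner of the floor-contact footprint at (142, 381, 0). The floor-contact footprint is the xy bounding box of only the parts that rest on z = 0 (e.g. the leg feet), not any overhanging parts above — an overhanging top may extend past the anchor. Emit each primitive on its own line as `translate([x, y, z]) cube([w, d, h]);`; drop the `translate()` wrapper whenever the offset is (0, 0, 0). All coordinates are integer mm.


translate([142, 381, 365]) cube([299, 357, 28]);
translate([142, 381, 0]) cube([36, 36, 365]);
translate([405, 381, 0]) cube([36, 36, 365]);
translate([142, 702, 0]) cube([36, 36, 365]);
translate([405, 702, 0]) cube([36, 36, 365]);
translate([178, 381, 238]) cube([227, 36, 25]);
translate([178, 702, 238]) cube([227, 36, 25]);
translate([142, 417, 238]) cube([36, 285, 25]);
translate([405, 417, 238]) cube([36, 285, 25]);


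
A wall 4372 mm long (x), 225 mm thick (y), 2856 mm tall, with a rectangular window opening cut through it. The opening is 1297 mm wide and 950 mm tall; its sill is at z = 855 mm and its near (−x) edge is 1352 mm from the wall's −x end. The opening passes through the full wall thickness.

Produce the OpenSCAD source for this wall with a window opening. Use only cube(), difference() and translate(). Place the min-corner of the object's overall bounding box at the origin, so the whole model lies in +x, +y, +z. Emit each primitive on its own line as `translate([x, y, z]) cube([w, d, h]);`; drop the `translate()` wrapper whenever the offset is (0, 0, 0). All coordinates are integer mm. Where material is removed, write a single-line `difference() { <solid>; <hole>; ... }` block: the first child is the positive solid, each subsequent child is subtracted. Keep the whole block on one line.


difference() { cube([4372, 225, 2856]); translate([1352, 0, 855]) cube([1297, 225, 950]); }


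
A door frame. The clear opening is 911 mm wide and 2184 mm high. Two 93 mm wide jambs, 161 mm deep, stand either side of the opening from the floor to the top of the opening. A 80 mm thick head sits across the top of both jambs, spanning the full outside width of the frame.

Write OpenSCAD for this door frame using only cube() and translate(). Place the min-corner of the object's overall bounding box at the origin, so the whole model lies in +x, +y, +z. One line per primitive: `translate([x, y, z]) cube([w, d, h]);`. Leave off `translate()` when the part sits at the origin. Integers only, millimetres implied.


cube([93, 161, 2184]);
translate([1004, 0, 0]) cube([93, 161, 2184]);
translate([0, 0, 2184]) cube([1097, 161, 80]);


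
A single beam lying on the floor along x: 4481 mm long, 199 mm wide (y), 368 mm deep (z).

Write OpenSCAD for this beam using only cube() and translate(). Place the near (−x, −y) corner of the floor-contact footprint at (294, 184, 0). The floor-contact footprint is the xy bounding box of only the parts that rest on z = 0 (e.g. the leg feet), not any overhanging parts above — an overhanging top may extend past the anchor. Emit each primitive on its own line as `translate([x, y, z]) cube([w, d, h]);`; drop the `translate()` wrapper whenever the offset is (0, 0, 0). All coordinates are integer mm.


translate([294, 184, 0]) cube([4481, 199, 368]);


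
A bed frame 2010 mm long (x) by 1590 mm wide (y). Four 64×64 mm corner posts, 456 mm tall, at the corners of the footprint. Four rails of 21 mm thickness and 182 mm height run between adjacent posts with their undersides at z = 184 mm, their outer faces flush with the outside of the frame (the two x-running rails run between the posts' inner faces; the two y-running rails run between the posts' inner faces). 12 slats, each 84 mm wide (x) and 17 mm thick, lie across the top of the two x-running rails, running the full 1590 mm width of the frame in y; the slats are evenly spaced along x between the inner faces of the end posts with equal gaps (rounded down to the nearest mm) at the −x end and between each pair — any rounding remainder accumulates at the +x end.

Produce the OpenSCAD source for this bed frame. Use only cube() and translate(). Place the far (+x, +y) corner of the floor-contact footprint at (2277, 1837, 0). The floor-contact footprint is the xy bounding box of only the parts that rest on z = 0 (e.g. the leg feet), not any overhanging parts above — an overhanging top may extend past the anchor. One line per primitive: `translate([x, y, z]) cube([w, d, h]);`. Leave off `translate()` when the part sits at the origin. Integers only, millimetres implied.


translate([267, 247, 0]) cube([64, 64, 456]);
translate([267, 1773, 0]) cube([64, 64, 456]);
translate([2213, 247, 0]) cube([64, 64, 456]);
translate([2213, 1773, 0]) cube([64, 64, 456]);
translate([331, 247, 184]) cube([1882, 21, 182]);
translate([331, 1816, 184]) cube([1882, 21, 182]);
translate([267, 311, 184]) cube([21, 1462, 182]);
translate([2256, 311, 184]) cube([21, 1462, 182]);
translate([398, 247, 366]) cube([84, 1590, 17]);
translate([549, 247, 366]) cube([84, 1590, 17]);
translate([700, 247, 366]) cube([84, 1590, 17]);
translate([851, 247, 366]) cube([84, 1590, 17]);
translate([1002, 247, 366]) cube([84, 1590, 17]);
translate([1153, 247, 366]) cube([84, 1590, 17]);
translate([1304, 247, 366]) cube([84, 1590, 17]);
translate([1455, 247, 366]) cube([84, 1590, 17]);
translate([1606, 247, 366]) cube([84, 1590, 17]);
translate([1757, 247, 366]) cube([84, 1590, 17]);
translate([1908, 247, 366]) cube([84, 1590, 17]);
translate([2059, 247, 366]) cube([84, 1590, 17]);


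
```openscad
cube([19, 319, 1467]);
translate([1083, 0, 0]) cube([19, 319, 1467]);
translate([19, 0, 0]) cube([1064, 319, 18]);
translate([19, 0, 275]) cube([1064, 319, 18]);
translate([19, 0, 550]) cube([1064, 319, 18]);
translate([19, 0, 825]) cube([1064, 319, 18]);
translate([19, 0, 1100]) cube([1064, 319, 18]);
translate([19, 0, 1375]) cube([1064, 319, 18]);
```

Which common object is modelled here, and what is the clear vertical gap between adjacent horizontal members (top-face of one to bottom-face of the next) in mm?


A bookshelf. The clear shelf gap is 257 mm.

Two tall side panels with 6 horizontal boards between them — a bookshelf. The first two shelf undersides are at z = 0 and z = 275; with shelf thickness 18, the clear gap is 275 − 0 − 18 = 257 mm.


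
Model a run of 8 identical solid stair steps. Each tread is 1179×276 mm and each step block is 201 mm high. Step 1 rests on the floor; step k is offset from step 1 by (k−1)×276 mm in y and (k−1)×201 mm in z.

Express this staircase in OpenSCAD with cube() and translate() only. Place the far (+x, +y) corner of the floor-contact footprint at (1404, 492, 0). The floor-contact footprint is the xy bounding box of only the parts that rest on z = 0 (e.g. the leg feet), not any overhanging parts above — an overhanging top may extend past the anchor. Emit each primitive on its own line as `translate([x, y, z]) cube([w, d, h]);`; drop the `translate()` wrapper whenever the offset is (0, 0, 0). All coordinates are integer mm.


translate([225, 216, 0]) cube([1179, 276, 201]);
translate([225, 492, 201]) cube([1179, 276, 201]);
translate([225, 768, 402]) cube([1179, 276, 201]);
translate([225, 1044, 603]) cube([1179, 276, 201]);
translate([225, 1320, 804]) cube([1179, 276, 201]);
translate([225, 1596, 1005]) cube([1179, 276, 201]);
translate([225, 1872, 1206]) cube([1179, 276, 201]);
translate([225, 2148, 1407]) cube([1179, 276, 201]);


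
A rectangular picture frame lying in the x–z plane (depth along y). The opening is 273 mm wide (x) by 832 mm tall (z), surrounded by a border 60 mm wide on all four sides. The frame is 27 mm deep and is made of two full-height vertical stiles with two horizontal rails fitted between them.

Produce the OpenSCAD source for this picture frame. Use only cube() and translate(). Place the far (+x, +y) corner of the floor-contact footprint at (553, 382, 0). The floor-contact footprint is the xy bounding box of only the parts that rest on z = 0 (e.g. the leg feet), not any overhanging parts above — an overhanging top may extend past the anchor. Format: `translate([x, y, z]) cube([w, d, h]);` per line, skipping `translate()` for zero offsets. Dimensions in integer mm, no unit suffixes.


translate([160, 355, 0]) cube([60, 27, 952]);
translate([493, 355, 0]) cube([60, 27, 952]);
translate([220, 355, 0]) cube([273, 27, 60]);
translate([220, 355, 892]) cube([273, 27, 60]);


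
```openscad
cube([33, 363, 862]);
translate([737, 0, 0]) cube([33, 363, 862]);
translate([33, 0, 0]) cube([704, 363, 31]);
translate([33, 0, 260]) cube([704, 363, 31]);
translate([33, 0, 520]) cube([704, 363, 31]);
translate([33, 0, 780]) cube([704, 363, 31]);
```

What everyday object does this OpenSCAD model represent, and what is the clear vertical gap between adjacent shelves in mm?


A bookshelf. The clear shelf gap is 229 mm.

Two tall side panels with 4 horizontal boards between them — a bookshelf. The first two shelf undersides are at z = 0 and z = 260; with shelf thickness 31, the clear gap is 260 − 0 − 31 = 229 mm.


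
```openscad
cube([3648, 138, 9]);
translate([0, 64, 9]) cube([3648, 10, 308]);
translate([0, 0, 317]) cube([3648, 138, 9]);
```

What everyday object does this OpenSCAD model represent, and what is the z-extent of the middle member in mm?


An I-beam. The web height is 308 mm.

Two wide flanges with a thin centred web — an I-beam. Overall 326 mm minus two 9 mm flanges gives a web of 326 − 2·9 = 308 mm.


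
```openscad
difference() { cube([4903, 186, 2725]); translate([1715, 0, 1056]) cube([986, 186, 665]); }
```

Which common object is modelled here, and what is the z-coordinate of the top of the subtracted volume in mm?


A wall with a window opening. The window head height is 1721 mm.

A wall with a rectangular opening subtracted — a window. Sill at z = 1056, opening 665 mm tall, so the head is at 1056 + 665 = 1721 mm.


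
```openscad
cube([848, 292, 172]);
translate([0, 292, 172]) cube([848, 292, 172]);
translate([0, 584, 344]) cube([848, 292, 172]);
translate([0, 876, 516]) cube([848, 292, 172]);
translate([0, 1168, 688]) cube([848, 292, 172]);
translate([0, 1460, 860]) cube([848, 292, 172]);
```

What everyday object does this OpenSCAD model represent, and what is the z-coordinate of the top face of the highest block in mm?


A staircase. The total rise is 1032 mm.

6 identical blocks, each offset up and back from the previous — a staircase. Each step is 172 mm tall and there are 6 of them, so the total rise is 6 × 172 = 1032 mm.


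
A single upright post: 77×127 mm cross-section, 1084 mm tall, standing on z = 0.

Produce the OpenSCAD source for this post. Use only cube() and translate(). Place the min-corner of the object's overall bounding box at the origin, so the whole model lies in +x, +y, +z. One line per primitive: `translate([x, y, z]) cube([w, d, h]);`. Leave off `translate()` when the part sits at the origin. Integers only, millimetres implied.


cube([77, 127, 1084]);


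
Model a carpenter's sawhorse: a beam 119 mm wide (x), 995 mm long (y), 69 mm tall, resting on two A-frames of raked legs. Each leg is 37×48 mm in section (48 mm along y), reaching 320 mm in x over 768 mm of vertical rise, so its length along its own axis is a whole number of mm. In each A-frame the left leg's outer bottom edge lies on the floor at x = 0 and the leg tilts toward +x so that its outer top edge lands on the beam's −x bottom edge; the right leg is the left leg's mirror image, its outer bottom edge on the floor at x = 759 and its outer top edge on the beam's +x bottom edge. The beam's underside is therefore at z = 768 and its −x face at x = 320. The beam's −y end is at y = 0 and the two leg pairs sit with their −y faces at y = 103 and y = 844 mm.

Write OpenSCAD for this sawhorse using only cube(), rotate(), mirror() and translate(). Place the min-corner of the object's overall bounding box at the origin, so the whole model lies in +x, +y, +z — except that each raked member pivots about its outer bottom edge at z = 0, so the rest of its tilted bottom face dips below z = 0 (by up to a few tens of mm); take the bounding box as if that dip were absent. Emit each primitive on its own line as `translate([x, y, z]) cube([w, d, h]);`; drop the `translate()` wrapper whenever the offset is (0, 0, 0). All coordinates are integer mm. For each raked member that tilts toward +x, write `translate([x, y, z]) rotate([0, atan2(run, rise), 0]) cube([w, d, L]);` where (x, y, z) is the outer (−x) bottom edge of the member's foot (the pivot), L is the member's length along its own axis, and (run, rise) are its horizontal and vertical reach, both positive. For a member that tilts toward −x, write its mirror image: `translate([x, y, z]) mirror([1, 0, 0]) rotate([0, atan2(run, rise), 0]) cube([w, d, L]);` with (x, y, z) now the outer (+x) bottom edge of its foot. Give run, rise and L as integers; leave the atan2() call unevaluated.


// leg length = √(320² + 768²) = 832
// right-leg outer foot x = 2·320 + 119 = 759
// beam min-corner = (320, 0, 768)
translate([320, 0, 768]) cube([119, 995, 69]);
translate([0, 103, 0]) rotate([0, atan2(320, 768), 0]) cube([37, 48, 832]);
translate([759, 103, 0]) mirror([1, 0, 0]) rotate([0, atan2(320, 768), 0]) cube([37, 48, 832]);
translate([0, 844, 0]) rotate([0, atan2(320, 768), 0]) cube([37, 48, 832]);
translate([759, 844, 0]) mirror([1, 0, 0]) rotate([0, atan2(320, 768), 0]) cube([37, 48, 832]);


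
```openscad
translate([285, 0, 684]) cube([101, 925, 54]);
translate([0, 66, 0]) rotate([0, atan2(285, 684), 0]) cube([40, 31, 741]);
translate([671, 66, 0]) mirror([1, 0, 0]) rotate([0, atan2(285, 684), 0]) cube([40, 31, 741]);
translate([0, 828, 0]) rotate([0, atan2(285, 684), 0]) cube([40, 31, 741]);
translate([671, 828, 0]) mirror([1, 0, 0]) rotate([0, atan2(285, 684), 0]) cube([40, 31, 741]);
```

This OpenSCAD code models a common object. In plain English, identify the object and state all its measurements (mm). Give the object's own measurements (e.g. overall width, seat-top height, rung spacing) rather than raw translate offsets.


A sawhorse. A 101×925×54 mm beam (x, y, z) sits on two A-frame leg pairs. Each pair is two raked legs of 40×31 mm section (31 mm along y) splaying symmetrically in x. Each leg rises 684 mm vertically over 285 mm of horizontal reach and is 741 mm long along its own axis. Every leg's outer bottom edge rests on the floor and its outer top edge meets a bottom edge of the beam — the left legs (tilting toward +x) meet the beam's −x bottom edge, the right legs (their mirror images, tilting toward −x) meet its +x bottom edge — so the leg tops tuck under the beam, the beam's underside is 684 mm above the floor, and the feet are 671 mm apart outside-to-outside with the beam centred between them. The two leg pairs are set in 66 mm from either end of the beam.


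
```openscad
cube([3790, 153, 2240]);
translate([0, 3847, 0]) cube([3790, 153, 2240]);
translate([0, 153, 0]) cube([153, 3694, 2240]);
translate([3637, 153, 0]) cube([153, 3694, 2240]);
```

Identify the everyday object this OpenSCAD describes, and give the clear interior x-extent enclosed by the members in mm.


A house (or room) frame. The interior width is 3484 mm.

Four 2240 mm walls enclosing a rectangle with no floor or roof — a room or house frame. Outside width is 3790 mm and wall thickness is 153 mm, so the interior width is 3790 − 2 × 153 = 3484 mm.


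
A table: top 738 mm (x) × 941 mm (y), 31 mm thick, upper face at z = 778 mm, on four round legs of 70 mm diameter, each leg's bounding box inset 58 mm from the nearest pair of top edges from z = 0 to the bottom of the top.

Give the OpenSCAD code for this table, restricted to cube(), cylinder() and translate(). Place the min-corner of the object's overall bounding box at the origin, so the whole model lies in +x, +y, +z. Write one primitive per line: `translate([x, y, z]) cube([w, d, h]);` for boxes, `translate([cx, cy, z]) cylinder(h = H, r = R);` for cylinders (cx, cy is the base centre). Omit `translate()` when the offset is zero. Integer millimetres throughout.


translate([0, 0, 747]) cube([738, 941, 31]);
translate([93, 93, 0]) cylinder(h = 747, r = 35);
translate([645, 93, 0]) cylinder(h = 747, r = 35);
translate([93, 848, 0]) cylinder(h = 747, r = 35);
translate([645, 848, 0]) cylinder(h = 747, r = 35);


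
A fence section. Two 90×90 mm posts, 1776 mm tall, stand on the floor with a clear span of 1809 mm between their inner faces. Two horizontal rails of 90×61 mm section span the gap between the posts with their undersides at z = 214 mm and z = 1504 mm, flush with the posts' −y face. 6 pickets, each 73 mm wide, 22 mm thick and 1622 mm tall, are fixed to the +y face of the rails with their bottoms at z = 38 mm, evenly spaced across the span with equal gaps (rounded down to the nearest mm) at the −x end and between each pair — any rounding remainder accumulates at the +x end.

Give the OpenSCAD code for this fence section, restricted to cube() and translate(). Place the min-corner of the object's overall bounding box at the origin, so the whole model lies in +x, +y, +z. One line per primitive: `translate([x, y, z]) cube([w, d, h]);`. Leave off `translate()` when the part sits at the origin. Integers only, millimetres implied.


cube([90, 90, 1776]);
translate([1899, 0, 0]) cube([90, 90, 1776]);
translate([90, 0, 214]) cube([1809, 90, 61]);
translate([90, 0, 1504]) cube([1809, 90, 61]);
translate([285, 90, 38]) cube([73, 22, 1622]);
translate([553, 90, 38]) cube([73, 22, 1622]);
translate([821, 90, 38]) cube([73, 22, 1622]);
translate([1089, 90, 38]) cube([73, 22, 1622]);
translate([1357, 90, 38]) cube([73, 22, 1622]);
translate([1625, 90, 38]) cube([73, 22, 1622]);


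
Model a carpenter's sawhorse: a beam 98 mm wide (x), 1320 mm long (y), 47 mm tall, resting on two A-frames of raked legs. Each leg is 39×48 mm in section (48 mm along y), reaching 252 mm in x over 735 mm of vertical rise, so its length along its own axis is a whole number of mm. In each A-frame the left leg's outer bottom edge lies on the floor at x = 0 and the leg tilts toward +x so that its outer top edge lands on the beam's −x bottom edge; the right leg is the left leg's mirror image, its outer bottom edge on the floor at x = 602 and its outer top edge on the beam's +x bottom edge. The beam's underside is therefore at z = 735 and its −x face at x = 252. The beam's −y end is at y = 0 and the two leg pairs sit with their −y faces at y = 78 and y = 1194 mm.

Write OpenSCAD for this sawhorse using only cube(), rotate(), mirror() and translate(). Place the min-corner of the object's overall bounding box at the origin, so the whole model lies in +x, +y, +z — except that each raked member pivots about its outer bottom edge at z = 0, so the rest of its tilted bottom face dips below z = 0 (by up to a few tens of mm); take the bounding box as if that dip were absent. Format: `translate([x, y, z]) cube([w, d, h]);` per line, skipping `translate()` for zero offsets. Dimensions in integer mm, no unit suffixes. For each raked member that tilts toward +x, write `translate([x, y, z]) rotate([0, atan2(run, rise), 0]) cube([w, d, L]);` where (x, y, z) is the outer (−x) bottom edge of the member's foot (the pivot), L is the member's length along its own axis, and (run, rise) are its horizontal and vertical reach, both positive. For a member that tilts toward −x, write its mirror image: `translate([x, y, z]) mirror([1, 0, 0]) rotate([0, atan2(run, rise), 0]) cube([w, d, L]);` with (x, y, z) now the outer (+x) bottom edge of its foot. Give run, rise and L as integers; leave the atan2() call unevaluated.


// leg length = √(252² + 735²) = 777
// right-leg outer foot x = 2·252 + 98 = 602
// beam min-corner = (252, 0, 735)
translate([252, 0, 735]) cube([98, 1320, 47]);
translate([0, 78, 0]) rotate([0, atan2(252, 735), 0]) cube([39, 48, 777]);
translate([602, 78, 0]) mirror([1, 0, 0]) rotate([0, atan2(252, 735), 0]) cube([39, 48, 777]);
translate([0, 1194, 0]) rotate([0, atan2(252, 735), 0]) cube([39, 48, 777]);
translate([602, 1194, 0]) mirror([1, 0, 0]) rotate([0, atan2(252, 735), 0]) cube([39, 48, 777]);


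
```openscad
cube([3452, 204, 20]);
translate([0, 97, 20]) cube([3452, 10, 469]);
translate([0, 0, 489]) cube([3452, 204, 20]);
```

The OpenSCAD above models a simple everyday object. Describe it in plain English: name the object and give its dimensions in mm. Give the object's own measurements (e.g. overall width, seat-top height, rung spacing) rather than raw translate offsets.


An I-beam lying along x, 3452 mm long. Overall section height 509 mm. Two flanges 204 mm wide (y) and 20 mm thick, one on the floor and one at the top; a web 10 mm thick runs between them, centred on the flange width.


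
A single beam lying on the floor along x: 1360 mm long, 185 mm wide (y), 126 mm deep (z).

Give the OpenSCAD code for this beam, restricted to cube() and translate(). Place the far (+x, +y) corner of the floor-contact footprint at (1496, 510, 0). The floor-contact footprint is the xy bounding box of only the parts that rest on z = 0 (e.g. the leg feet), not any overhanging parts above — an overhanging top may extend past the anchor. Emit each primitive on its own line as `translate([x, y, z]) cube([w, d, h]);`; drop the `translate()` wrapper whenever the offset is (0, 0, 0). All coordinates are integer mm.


translate([136, 325, 0]) cube([1360, 185, 126]);


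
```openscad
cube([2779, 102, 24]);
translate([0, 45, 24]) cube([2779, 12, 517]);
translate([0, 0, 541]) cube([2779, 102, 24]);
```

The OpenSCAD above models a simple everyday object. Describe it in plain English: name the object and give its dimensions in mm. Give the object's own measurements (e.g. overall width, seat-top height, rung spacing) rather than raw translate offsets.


An I-beam lying along x, 2779 mm long. Overall section height 565 mm. Two flanges 102 mm wide (y) and 24 mm thick, one on the floor and one at the top; a web 12 mm thick runs between them, centred on the flange width.


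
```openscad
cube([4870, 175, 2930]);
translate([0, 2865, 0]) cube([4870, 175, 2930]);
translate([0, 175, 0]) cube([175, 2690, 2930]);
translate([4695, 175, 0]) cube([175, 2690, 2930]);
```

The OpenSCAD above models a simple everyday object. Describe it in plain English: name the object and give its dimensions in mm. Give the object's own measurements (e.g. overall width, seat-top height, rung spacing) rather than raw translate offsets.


The wall frame of a small rectangular building: four walls, each 2930 mm tall and 175 mm thick, enclosing a footprint 4870 mm (x) by 3040 mm (y) outside-to-outside, with no floor or roof. The front and back walls (the −y and +y sides) span the full width; the two side walls fit between them.


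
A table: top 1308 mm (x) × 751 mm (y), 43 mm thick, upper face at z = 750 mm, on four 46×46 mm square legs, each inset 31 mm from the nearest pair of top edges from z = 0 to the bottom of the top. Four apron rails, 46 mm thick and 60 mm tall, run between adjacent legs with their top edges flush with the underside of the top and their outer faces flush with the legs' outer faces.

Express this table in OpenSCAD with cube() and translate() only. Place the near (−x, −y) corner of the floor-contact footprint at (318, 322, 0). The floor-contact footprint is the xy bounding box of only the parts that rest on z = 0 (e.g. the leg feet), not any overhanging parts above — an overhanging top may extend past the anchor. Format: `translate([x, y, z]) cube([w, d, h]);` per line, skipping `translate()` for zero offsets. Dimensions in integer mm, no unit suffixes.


translate([287, 291, 707]) cube([1308, 751, 43]);
translate([318, 322, 0]) cube([46, 46, 707]);
translate([1518, 322, 0]) cube([46, 46, 707]);
translate([318, 965, 0]) cube([46, 46, 707]);
translate([1518, 965, 0]) cube([46, 46, 707]);
translate([364, 322, 647]) cube([1154, 46, 60]);
translate([364, 965, 647]) cube([1154, 46, 60]);
translate([318, 368, 647]) cube([46, 597, 60]);
translate([1518, 368, 647]) cube([46, 597, 60]);


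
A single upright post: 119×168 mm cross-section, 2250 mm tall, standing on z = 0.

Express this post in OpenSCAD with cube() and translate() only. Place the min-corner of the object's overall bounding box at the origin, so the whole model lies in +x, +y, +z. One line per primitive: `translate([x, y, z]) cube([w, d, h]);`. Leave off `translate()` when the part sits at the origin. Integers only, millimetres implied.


cube([119, 168, 2250]);


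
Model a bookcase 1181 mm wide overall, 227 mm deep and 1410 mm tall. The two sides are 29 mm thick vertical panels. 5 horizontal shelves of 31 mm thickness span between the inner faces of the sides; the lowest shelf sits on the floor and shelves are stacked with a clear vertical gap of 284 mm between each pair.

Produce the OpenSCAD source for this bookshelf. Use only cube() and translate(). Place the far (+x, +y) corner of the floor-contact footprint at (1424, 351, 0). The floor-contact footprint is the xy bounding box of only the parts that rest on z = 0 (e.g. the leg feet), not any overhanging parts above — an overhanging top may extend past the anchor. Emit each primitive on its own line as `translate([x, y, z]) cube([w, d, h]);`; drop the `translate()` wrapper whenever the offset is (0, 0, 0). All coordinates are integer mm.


translate([243, 124, 0]) cube([29, 227, 1410]);
translate([1395, 124, 0]) cube([29, 227, 1410]);
translate([272, 124, 0]) cube([1123, 227, 31]);
translate([272, 124, 315]) cube([1123, 227, 31]);
translate([272, 124, 630]) cube([1123, 227, 31]);
translate([272, 124, 945]) cube([1123, 227, 31]);
translate([272, 124, 1260]) cube([1123, 227, 31]);


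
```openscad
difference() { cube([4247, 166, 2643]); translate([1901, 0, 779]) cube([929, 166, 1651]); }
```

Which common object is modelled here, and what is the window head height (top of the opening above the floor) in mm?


A wall with a window opening. The window head height is 2430 mm.

A wall with a rectangular opening subtracted — a window. Sill at z = 779, opening 1651 mm tall, so the head is at 779 + 1651 = 2430 mm.


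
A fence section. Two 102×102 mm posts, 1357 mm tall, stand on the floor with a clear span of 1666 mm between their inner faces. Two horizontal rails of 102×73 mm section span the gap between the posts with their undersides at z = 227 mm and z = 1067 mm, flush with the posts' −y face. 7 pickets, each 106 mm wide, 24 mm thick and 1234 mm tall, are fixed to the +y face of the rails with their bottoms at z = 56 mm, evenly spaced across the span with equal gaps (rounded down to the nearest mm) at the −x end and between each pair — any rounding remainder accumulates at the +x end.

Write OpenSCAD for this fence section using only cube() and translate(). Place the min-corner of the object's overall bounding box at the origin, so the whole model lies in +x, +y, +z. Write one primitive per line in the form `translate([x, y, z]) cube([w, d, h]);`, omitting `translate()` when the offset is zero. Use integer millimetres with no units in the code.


cube([102, 102, 1357]);
translate([1768, 0, 0]) cube([102, 102, 1357]);
translate([102, 0, 227]) cube([1666, 102, 73]);
translate([102, 0, 1067]) cube([1666, 102, 73]);
translate([217, 102, 56]) cube([106, 24, 1234]);
translate([438, 102, 56]) cube([106, 24, 1234]);
translate([659, 102, 56]) cube([106, 24, 1234]);
translate([880, 102, 56]) cube([106, 24, 1234]);
translate([1101, 102, 56]) cube([106, 24, 1234]);
translate([1322, 102, 56]) cube([106, 24, 1234]);
translate([1543, 102, 56]) cube([106, 24, 1234]);


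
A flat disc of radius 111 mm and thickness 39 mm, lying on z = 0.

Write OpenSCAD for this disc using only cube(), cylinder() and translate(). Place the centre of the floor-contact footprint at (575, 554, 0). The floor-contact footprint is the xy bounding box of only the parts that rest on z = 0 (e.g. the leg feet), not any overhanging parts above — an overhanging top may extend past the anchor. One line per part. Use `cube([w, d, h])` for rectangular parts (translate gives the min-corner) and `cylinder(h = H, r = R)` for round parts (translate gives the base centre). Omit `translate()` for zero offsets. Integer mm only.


translate([575, 554, 0]) cylinder(h = 39, r = 111);


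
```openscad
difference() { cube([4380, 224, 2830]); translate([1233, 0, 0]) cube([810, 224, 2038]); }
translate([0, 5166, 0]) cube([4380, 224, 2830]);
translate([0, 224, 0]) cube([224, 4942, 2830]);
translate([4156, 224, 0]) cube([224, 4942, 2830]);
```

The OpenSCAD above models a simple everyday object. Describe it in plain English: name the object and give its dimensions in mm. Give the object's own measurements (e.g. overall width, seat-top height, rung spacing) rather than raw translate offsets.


A single room: four walls, each 2830 mm tall and 224 mm thick, enclosing an outside footprint 4380×5390 mm (x × y), no floor or roof. The front and back walls (−y and +y sides) run the full x-width; the side walls fit between their inner faces. A door opening 810 mm wide and 2038 mm tall is cut through the front wall from the floor up, its −x edge 1233 mm from the wall's −x end.


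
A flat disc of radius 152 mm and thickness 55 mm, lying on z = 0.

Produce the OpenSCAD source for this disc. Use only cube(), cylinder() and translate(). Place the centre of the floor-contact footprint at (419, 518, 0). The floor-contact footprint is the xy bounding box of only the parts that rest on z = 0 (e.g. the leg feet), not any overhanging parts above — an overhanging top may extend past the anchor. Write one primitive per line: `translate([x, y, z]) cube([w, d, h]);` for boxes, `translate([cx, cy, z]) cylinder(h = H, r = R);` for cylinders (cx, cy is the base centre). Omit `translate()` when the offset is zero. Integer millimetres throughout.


translate([419, 518, 0]) cylinder(h = 55, r = 152);


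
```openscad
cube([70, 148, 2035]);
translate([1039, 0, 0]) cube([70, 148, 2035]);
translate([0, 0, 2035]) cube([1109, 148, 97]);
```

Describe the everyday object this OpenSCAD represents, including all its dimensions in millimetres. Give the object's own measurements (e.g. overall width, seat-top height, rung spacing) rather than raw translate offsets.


A door frame. The clear opening is 969 mm wide and 2035 mm high. Two 70 mm wide jambs, 148 mm deep, stand either side of the opening from the floor to the top of the opening. A 97 mm thick head sits across the top of both jambs, spanning the full outside width of the frame.


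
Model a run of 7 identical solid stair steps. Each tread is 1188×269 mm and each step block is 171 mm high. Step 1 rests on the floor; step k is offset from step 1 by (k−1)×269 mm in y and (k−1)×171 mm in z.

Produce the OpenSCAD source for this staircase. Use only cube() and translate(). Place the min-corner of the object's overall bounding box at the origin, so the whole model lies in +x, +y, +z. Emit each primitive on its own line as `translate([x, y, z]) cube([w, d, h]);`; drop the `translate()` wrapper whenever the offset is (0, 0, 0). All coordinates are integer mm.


cube([1188, 269, 171]);
translate([0, 269, 171]) cube([1188, 269, 171]);
translate([0, 538, 342]) cube([1188, 269, 171]);
translate([0, 807, 513]) cube([1188, 269, 171]);
translate([0, 1076, 684]) cube([1188, 269, 171]);
translate([0, 1345, 855]) cube([1188, 269, 171]);
translate([0, 1614, 1026]) cube([1188, 269, 171]);


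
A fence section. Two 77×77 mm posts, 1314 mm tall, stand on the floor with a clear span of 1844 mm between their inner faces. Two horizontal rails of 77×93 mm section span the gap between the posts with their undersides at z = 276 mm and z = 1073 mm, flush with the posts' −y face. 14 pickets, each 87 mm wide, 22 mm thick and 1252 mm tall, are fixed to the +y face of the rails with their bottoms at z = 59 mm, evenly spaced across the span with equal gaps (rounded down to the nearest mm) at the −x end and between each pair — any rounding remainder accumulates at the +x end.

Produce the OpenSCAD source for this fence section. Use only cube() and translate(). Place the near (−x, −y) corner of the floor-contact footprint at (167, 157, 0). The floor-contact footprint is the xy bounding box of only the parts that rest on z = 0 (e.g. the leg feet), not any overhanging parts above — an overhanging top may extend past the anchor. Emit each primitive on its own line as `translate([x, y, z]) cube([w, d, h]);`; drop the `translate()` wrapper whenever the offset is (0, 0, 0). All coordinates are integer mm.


translate([167, 157, 0]) cube([77, 77, 1314]);
translate([2088, 157, 0]) cube([77, 77, 1314]);
translate([244, 157, 276]) cube([1844, 77, 93]);
translate([244, 157, 1073]) cube([1844, 77, 93]);
translate([285, 234, 59]) cube([87, 22, 1252]);
translate([413, 234, 59]) cube([87, 22, 1252]);
translate([541, 234, 59]) cube([87, 22, 1252]);
translate([669, 234, 59]) cube([87, 22, 1252]);
translate([797, 234, 59]) cube([87, 22, 1252]);
translate([925, 234, 59]) cube([87, 22, 1252]);
translate([1053, 234, 59]) cube([87, 22, 1252]);
translate([1181, 234, 59]) cube([87, 22, 1252]);
translate([1309, 234, 59]) cube([87, 22, 1252]);
translate([1437, 234, 59]) cube([87, 22, 1252]);
translate([1565, 234, 59]) cube([87, 22, 1252]);
translate([1693, 234, 59]) cube([87, 22, 1252]);
translate([1821, 234, 59]) cube([87, 22, 1252]);
translate([1949, 234, 59]) cube([87, 22, 1252]);


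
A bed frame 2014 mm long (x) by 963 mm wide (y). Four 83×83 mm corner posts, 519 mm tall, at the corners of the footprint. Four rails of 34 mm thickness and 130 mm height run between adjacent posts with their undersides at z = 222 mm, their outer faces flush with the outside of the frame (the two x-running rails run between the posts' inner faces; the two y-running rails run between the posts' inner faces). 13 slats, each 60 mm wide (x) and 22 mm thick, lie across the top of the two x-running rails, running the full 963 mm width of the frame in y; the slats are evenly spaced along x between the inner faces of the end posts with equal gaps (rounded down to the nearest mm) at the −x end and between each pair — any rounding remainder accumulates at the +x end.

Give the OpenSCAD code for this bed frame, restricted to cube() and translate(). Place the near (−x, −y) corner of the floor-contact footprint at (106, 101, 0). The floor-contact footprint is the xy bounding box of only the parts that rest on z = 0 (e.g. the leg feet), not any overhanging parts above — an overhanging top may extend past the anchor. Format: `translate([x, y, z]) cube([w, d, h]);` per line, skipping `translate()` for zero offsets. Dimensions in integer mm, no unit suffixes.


translate([106, 101, 0]) cube([83, 83, 519]);
translate([106, 981, 0]) cube([83, 83, 519]);
translate([2037, 101, 0]) cube([83, 83, 519]);
translate([2037, 981, 0]) cube([83, 83, 519]);
translate([189, 101, 222]) cube([1848, 34, 130]);
translate([189, 1030, 222]) cube([1848, 34, 130]);
translate([106, 184, 222]) cube([34, 797, 130]);
translate([2086, 184, 222]) cube([34, 797, 130]);
translate([265, 101, 352]) cube([60, 963, 22]);
translate([401, 101, 352]) cube([60, 963, 22]);
translate([537, 101, 352]) cube([60, 963, 22]);
translate([673, 101, 352]) cube([60, 963, 22]);
translate([809, 101, 352]) cube([60, 963, 22]);
translate([945, 101, 352]) cube([60, 963, 22]);
translate([1081, 101, 352]) cube([60, 963, 22]);
translate([1217, 101, 352]) cube([60, 963, 22]);
translate([1353, 101, 352]) cube([60, 963, 22]);
translate([1489, 101, 352]) cube([60, 963, 22]);
translate([1625, 101, 352]) cube([60, 963, 22]);
translate([1761, 101, 352]) cube([60, 963, 22]);
translate([1897, 101, 352]) cube([60, 963, 22]);
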